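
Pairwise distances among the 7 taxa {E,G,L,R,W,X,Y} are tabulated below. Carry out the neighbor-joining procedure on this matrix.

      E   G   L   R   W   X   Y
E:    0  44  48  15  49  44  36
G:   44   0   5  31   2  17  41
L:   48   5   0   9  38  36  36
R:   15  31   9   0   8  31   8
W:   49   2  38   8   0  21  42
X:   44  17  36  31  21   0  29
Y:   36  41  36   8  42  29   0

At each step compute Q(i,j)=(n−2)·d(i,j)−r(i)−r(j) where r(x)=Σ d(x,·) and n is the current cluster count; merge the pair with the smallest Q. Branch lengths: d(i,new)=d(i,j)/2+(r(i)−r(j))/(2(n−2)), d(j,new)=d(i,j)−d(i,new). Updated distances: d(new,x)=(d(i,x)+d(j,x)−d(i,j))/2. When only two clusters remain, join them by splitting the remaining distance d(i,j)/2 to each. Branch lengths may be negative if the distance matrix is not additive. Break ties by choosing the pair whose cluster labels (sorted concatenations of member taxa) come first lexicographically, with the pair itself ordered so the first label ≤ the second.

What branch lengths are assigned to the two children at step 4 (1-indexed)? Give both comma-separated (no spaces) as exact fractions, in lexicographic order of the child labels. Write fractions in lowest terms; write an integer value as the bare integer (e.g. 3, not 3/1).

175/8,-55/8

step 1: merge (G,W) at d=2, Q=-290; branch lengths G→-1, W→3; new cluster GW
  updated: d(E,GW)=91/2, d(GW,L)=41/2, d(GW,R)=37/2, d(GW,X)=18, d(GW,Y)=81/2
step 2: merge (GW,X) at d=18, Q=-229; branch lengths GW→57/8, X→87/8; new cluster GWX
  updated: d(E,GWX)=143/4, d(GWX,L)=77/4, d(GWX,R)=63/4, d(GWX,Y)=103/4
step 3: merge (GWX,L) at d=77/4, Q=-151; branch lengths GWX→7, L→49/4; new cluster GLWX
  updated: d(E,GLWX)=129/4, d(GLWX,R)=11/4, d(GLWX,Y)=85/4
step 4: merge (E,R) at d=15, Q=-79; branch lengths E→175/8, R→-55/8; new cluster ER
  updated: d(ER,GLWX)=10, d(ER,Y)=29/2
step 5: merge (ER,GLWX) at d=10, Q=-183/4; branch lengths ER→13/8, GLWX→67/8; new cluster EGLRWX
  updated: d(EGLRWX,Y)=103/8
step 6: merge (EGLRWX,Y) at d=103/8; branch lengths EGLRWX→103/16, Y→103/16; new cluster EGLRWXY
final tree: (((E:175/8,R:-55/8):13/8,(((G:-1,W:3):57/8,X:87/8):7,L:49/4):67/8):103/16,Y:103/16)
total length: 617/8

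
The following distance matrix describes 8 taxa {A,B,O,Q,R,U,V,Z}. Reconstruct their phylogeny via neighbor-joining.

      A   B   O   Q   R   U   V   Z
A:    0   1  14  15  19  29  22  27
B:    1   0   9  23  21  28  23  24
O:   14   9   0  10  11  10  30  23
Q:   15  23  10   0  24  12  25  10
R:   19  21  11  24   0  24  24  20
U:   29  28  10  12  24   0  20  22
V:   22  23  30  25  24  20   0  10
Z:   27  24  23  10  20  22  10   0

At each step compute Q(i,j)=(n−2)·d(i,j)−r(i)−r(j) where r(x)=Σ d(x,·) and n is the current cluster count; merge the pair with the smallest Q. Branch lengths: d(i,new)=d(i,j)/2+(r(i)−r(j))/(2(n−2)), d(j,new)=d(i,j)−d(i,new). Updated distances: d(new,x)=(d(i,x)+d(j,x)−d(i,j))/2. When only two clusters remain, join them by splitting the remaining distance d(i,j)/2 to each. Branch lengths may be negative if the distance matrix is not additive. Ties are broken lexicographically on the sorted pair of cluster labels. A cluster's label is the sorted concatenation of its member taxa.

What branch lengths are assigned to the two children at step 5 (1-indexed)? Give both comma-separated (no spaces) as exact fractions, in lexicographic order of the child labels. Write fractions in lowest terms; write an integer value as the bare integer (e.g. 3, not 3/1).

285/32,67/32

1. join A+B (d=1, Q=-250) ⇒ AB; edges |A|=1/3, |B|=2/3
  updated: d(AB,O)=11, d(AB,Q)=37/2, d(AB,R)=39/2, d(AB,U)=28, d(AB,V)=22, d(AB,Z)=25
2. join V+Z (d=10, Q=-191) ⇒ VZ; edges |V|=71/10, |Z|=29/10
  updated: d(AB,VZ)=37/2, d(O,VZ)=43/2, d(Q,VZ)=25/2, d(R,VZ)=17, d(U,VZ)=16
3. join Q+U (d=12, Q=-119) ⇒ QU; edges |Q|=35/8, |U|=61/8
  updated: d(AB,QU)=69/4, d(O,QU)=4, d(QU,R)=18, d(QU,VZ)=33/4
4. join QU+VZ (d=33/4, Q=-88) ⇒ QUVZ; edges |QU|=7/6, |VZ|=85/12
  updated: d(AB,QUVZ)=55/4, d(O,QUVZ)=69/8, d(QUVZ,R)=107/8
5. join AB+O (d=11, Q=-423/8) ⇒ ABO; edges |AB|=285/32, |O|=67/32
  updated: d(ABO,QUVZ)=91/16, d(ABO,R)=39/4
6. join ABO+QUVZ (d=91/16, Q=-461/16) ⇒ ABOQUVZ; edges |ABO|=33/32, |QUVZ|=149/32
  updated: d(ABOQUVZ,R)=279/32
7. join ABOQUVZ+R (d=279/32) ⇒ ABOQRUVZ; edges |ABOQUVZ|=279/64, |R|=279/64
final tree: ((((A:1/3,B:2/3):285/32,O:67/32):33/32,((Q:35/8,U:61/8):7/6,(V:71/10,Z:29/10):85/12):149/32):279/64,R:279/64)
total length: 1813/32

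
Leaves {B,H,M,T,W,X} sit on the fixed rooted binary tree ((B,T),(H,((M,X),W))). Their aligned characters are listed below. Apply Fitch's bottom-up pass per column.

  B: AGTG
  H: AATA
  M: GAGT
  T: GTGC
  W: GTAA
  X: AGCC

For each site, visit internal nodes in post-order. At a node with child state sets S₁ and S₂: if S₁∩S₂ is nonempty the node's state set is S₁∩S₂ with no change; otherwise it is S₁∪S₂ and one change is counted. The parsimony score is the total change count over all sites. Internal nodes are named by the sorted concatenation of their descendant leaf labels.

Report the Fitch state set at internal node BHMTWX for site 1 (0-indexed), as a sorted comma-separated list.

[col 0] BT: children B:{A}, T:{G} ∪→ {A,G}; cost 1
[col 0] MX: children M:{G}, X:{A} ∪→ {A,G}; cost 1
[col 0] MWX: children MX:{A,G}, W:{G} ∩→ {G}; cost 0
[col 0] HMWX: children H:{A}, MWX:{G} ∪→ {A,G}; cost 1
[col 0] BHMTWX: children BT:{A,G}, HMWX:{A,G} ∩→ {A,G}; cost 0
[col 1] BT: children B:{G}, T:{T} ∪→ {G,T}; cost 1
[col 1] MX: children M:{A}, X:{G} ∪→ {A,G}; cost 1
[col 1] MWX: children MX:{A,G}, W:{T} ∪→ {A,G,T}; cost 1
[col 1] HMWX: children H:{A}, MWX:{A,G,T} ∩→ {A}; cost 0
[col 1] BHMTWX: children BT:{G,T}, HMWX:{A} ∪→ {A,G,T}; cost 1
[col 2] BT: children B:{T}, T:{G} ∪→ {G,T}; cost 1
[col 2] MX: children M:{G}, X:{C} ∪→ {C,G}; cost 1
[col 2] MWX: children MX:{C,G}, W:{A} ∪→ {A,C,G}; cost 1
[col 2] HMWX: children H:{T}, MWX:{A,C,G} ∪→ {A,C,G,T}; cost 1
[col 2] BHMTWX: children BT:{G,T}, HMWX:{A,C,G,T} ∩→ {G,T}; cost 0
[col 3] BT: children B:{G}, T:{C} ∪→ {C,G}; cost 1
[col 3] MX: children M:{T}, X:{C} ∪→ {C,T}; cost 1
[col 3] MWX: children MX:{C,T}, W:{A} ∪→ {A,C,T}; cost 1
[col 3] HMWX: children H:{A}, MWX:{A,C,T} ∩→ {A}; cost 0
[col 3] BHMTWX: children BT:{C,G}, HMWX:{A} ∪→ {A,C,G}; cost 1
per-site changes: [3, 4, 4, 4]; total = 15

A,G,T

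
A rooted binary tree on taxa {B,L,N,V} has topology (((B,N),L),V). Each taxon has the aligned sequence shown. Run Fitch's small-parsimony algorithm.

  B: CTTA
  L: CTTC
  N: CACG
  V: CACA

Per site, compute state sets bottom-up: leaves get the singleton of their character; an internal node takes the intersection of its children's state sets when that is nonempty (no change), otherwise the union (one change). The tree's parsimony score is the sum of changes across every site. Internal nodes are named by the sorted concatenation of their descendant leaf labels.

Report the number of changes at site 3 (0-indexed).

2

site 0, node BN: B={C} ∩ N={C} → {C} (+0)
site 0, node BLN: BN={C} ∩ L={C} → {C} (+0)
site 0, node BLNV: BLN={C} ∩ V={C} → {C} (+0)
site 1, node BN: B={T} ∪ N={A} → {A,T} (+1)
site 1, node BLN: BN={A,T} ∩ L={T} → {T} (+0)
site 1, node BLNV: BLN={T} ∪ V={A} → {A,T} (+1)
site 2, node BN: B={T} ∪ N={C} → {C,T} (+1)
site 2, node BLN: BN={C,T} ∩ L={T} → {T} (+0)
site 2, node BLNV: BLN={T} ∪ V={C} → {C,T} (+1)
site 3, node BN: B={A} ∪ N={G} → {A,G} (+1)
site 3, node BLN: BN={A,G} ∪ L={C} → {A,C,G} (+1)
site 3, node BLNV: BLN={A,C,G} ∩ V={A} → {A} (+0)
per-site changes: [0, 2, 2, 2]; total = 6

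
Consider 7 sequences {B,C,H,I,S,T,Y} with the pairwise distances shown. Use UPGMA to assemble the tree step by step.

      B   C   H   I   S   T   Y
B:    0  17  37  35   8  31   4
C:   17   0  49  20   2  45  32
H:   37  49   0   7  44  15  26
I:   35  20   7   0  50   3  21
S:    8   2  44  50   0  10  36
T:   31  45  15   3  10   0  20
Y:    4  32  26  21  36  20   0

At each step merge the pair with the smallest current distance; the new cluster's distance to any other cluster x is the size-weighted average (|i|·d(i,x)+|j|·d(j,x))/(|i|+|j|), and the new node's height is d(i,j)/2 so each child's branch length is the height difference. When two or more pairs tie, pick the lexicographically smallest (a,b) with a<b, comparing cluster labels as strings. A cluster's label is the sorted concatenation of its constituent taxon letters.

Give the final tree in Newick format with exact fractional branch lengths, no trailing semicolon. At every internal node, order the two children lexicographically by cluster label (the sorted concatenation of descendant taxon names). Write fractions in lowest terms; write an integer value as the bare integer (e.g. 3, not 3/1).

1. join C+S (d=2) ⇒ CS; edges |C|=1, |S|=1
  updated: d(B,CS)=25/2, d(CS,H)=93/2, d(CS,I)=35, d(CS,T)=55/2, d(CS,Y)=34
2. join I+T (d=3) ⇒ IT; edges |I|=3/2, |T|=3/2
  updated: d(B,IT)=33, d(CS,IT)=125/4, d(H,IT)=11, d(IT,Y)=41/2
3. join B+Y (d=4) ⇒ BY; edges |B|=2, |Y|=2
  updated: d(BY,CS)=93/4, d(BY,H)=63/2, d(BY,IT)=107/4
4. join H+IT (d=11) ⇒ HIT; edges |H|=11/2, |IT|=4
  updated: d(BY,HIT)=85/3, d(CS,HIT)=109/3
5. join BY+CS (d=93/4) ⇒ BCSY; edges |BY|=77/8, |CS|=85/8
  updated: d(BCSY,HIT)=97/3
6. join BCSY+HIT (d=97/3) ⇒ BCHISTY; edges |BCSY|=109/24, |HIT|=32/3
final tree: (((B:2,Y:2):77/8,(C:1,S:1):85/8):109/24,(H:11/2,(I:3/2,T:3/2):4):32/3)
total length: 1295/24

(((B:2,Y:2):77/8,(C:1,S:1):85/8):109/24,(H:11/2,(I:3/2,T:3/2):4):32/3)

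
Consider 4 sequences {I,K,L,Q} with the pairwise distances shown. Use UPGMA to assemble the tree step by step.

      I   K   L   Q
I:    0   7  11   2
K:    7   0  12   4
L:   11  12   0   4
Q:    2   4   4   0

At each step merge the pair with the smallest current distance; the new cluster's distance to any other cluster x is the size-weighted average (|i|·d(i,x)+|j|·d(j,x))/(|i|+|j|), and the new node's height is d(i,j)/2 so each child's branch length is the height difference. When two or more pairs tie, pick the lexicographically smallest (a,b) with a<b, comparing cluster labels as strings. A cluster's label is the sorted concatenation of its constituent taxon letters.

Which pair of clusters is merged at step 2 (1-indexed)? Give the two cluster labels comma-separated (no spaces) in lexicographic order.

IQ,K

step 1: merge (I,Q) at d=2; branch lengths I→1, Q→1; new cluster IQ
  updated: d(IQ,K)=11/2, d(IQ,L)=15/2
step 2: merge (IQ,K) at d=11/2; branch lengths IQ→7/4, K→11/4; new cluster IKQ
  updated: d(IKQ,L)=9
step 3: merge (IKQ,L) at d=9; branch lengths IKQ→7/4, L→9/2; new cluster IKLQ
final tree: (((I:1,Q:1):7/4,K:11/4):7/4,L:9/2)
total length: 51/4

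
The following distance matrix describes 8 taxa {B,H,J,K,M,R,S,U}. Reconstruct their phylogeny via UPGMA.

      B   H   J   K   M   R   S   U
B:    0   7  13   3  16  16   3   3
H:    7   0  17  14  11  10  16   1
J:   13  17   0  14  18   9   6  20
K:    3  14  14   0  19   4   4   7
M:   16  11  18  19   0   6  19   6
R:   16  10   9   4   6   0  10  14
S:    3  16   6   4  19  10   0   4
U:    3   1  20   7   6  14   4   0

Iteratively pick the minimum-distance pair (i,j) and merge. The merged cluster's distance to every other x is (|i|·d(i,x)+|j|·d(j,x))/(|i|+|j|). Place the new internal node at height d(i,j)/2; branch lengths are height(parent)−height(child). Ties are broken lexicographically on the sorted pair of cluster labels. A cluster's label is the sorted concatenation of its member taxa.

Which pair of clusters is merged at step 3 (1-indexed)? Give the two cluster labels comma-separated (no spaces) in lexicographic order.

iteration 1: select H,U (d=1); attach at lengths (1/2, 1/2); label the merged cluster HU
  updated: d(B,HU)=5, d(HU,J)=37/2, d(HU,K)=21/2, d(HU,M)=17/2, d(HU,R)=12, d(HU,S)=10
iteration 2: select B,K (d=3); attach at lengths (3/2, 3/2); label the merged cluster BK
  updated: d(BK,HU)=31/4, d(BK,J)=27/2, d(BK,M)=35/2, d(BK,R)=10, d(BK,S)=7/2
iteration 3: select BK,S (d=7/2); attach at lengths (1/4, 7/4); label the merged cluster BKS
  updated: d(BKS,HU)=17/2, d(BKS,J)=11, d(BKS,M)=18, d(BKS,R)=10
iteration 4: select M,R (d=6); attach at lengths (3, 3); label the merged cluster MR
  updated: d(BKS,MR)=14, d(HU,MR)=41/4, d(J,MR)=27/2
iteration 5: select BKS,HU (d=17/2); attach at lengths (5/2, 15/4); label the merged cluster BHKSU
  updated: d(BHKSU,J)=14, d(BHKSU,MR)=25/2
iteration 6: select BHKSU,MR (d=25/2); attach at lengths (2, 13/4); label the merged cluster BHKMRSU
  updated: d(BHKMRSU,J)=97/7
iteration 7: select BHKMRSU,J (d=97/7); attach at lengths (19/28, 97/14); label the merged cluster BHJKMRSU
final tree: (((((B:3/2,K:3/2):1/4,S:7/4):5/2,(H:1/2,U:1/2):15/4):2,(M:3,R:3):13/4):19/28,J:97/14)
total length: 871/28

BK,S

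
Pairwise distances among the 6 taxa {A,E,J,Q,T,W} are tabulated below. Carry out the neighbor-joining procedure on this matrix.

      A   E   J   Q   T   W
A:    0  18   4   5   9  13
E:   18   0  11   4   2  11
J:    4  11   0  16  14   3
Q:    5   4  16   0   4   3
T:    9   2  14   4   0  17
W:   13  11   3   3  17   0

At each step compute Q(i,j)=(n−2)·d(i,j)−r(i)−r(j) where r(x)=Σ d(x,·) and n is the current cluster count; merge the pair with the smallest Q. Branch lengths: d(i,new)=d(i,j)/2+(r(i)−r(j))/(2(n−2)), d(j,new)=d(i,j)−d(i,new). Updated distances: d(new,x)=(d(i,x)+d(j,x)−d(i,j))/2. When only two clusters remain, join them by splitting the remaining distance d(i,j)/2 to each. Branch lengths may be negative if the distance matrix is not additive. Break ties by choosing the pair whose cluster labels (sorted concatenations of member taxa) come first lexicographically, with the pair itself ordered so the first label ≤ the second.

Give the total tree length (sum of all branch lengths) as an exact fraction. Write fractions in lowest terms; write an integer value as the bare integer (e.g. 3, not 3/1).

305/16

step 1: merge (E,T) at d=2, Q=-84; branch lengths E→1, T→1; new cluster ET
  updated: d(A,ET)=25/2, d(ET,J)=23/2, d(ET,Q)=3, d(ET,W)=13
step 2: merge (ET,Q) at d=3, Q=-58; branch lengths ET→11/3, Q→-2/3; new cluster EQT
  updated: d(A,EQT)=29/4, d(EQT,J)=49/4, d(EQT,W)=13/2
step 3: merge (A,EQT) at d=29/4, Q=-143/4; branch lengths A→51/16, EQT→65/16; new cluster AEQT
  updated: d(AEQT,J)=9/2, d(AEQT,W)=49/8
step 4: merge (AEQT,J) at d=9/2, Q=-109/8; branch lengths AEQT→61/16, J→11/16; new cluster AEJQT
  updated: d(AEJQT,W)=37/16
step 5: merge (AEJQT,W) at d=37/16; branch lengths AEJQT→37/32, W→37/32; new cluster AEJQTW
final tree: (((A:51/16,((E:1,T:1):11/3,Q:-2/3):65/16):61/16,J:11/16):37/32,W:37/32)
total length: 305/16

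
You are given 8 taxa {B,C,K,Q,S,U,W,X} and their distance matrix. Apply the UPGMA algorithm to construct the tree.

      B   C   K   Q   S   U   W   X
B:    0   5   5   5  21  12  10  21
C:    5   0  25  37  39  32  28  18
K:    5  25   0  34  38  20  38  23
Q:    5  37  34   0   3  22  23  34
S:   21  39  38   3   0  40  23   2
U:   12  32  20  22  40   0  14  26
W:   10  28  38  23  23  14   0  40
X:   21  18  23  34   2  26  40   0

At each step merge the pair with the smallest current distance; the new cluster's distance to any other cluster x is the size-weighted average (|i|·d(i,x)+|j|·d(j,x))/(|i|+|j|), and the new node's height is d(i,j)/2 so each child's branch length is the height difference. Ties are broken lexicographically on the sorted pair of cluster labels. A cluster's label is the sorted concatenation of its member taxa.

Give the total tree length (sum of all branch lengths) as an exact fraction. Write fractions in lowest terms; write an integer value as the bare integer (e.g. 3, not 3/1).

265/4

step 1: merge (S,X) at d=2; branch lengths S→1, X→1; new cluster SX
  updated: d(B,SX)=21, d(C,SX)=57/2, d(K,SX)=61/2, d(Q,SX)=37/2, d(SX,U)=33, d(SX,W)=63/2
step 2: merge (B,C) at d=5; branch lengths B→5/2, C→5/2; new cluster BC
  updated: d(BC,K)=15, d(BC,Q)=21, d(BC,SX)=99/4, d(BC,U)=22, d(BC,W)=19
step 3: merge (U,W) at d=14; branch lengths U→7, W→7; new cluster UW
  updated: d(BC,UW)=41/2, d(K,UW)=29, d(Q,UW)=45/2, d(SX,UW)=129/4
step 4: merge (BC,K) at d=15; branch lengths BC→5, K→15/2; new cluster BCK
  updated: d(BCK,Q)=76/3, d(BCK,SX)=80/3, d(BCK,UW)=70/3
step 5: merge (Q,SX) at d=37/2; branch lengths Q→37/4, SX→33/4; new cluster QSX
  updated: d(BCK,QSX)=236/9, d(QSX,UW)=29
step 6: merge (BCK,UW) at d=70/3; branch lengths BCK→25/6, UW→14/3; new cluster BCKUW
  updated: d(BCKUW,QSX)=82/3
step 7: merge (BCKUW,QSX) at d=82/3; branch lengths BCKUW→2, QSX→53/12; new cluster BCKQSUWX
final tree: ((((B:5/2,C:5/2):5,K:15/2):25/6,(U:7,W:7):14/3):2,(Q:37/4,(S:1,X:1):33/4):53/12)
total length: 265/4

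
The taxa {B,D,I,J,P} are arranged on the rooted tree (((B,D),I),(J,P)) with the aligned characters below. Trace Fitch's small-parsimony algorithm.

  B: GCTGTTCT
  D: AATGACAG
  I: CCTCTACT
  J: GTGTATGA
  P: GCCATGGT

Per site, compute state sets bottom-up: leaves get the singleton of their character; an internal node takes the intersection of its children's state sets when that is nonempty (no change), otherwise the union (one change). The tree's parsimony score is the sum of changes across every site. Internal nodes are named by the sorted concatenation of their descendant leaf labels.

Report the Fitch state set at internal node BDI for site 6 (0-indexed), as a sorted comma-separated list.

[col 0] BD: children B:{G}, D:{A} ∪→ {A,G}; cost 1
[col 0] BDI: children BD:{A,G}, I:{C} ∪→ {A,C,G}; cost 1
[col 0] JP: children J:{G}, P:{G} ∩→ {G}; cost 0
[col 0] BDIJP: children BDI:{A,C,G}, JP:{G} ∩→ {G}; cost 0
[col 1] BD: children B:{C}, D:{A} ∪→ {A,C}; cost 1
[col 1] BDI: children BD:{A,C}, I:{C} ∩→ {C}; cost 0
[col 1] JP: children J:{T}, P:{C} ∪→ {C,T}; cost 1
[col 1] BDIJP: children BDI:{C}, JP:{C,T} ∩→ {C}; cost 0
[col 2] BD: children B:{T}, D:{T} ∩→ {T}; cost 0
[col 2] BDI: children BD:{T}, I:{T} ∩→ {T}; cost 0
[col 2] JP: children J:{G}, P:{C} ∪→ {C,G}; cost 1
[col 2] BDIJP: children BDI:{T}, JP:{C,G} ∪→ {C,G,T}; cost 1
[col 3] BD: children B:{G}, D:{G} ∩→ {G}; cost 0
[col 3] BDI: children BD:{G}, I:{C} ∪→ {C,G}; cost 1
[col 3] JP: children J:{T}, P:{A} ∪→ {A,T}; cost 1
[col 3] BDIJP: children BDI:{C,G}, JP:{A,T} ∪→ {A,C,G,T}; cost 1
[col 4] BD: children B:{T}, D:{A} ∪→ {A,T}; cost 1
[col 4] BDI: children BD:{A,T}, I:{T} ∩→ {T}; cost 0
[col 4] JP: children J:{A}, P:{T} ∪→ {A,T}; cost 1
[col 4] BDIJP: children BDI:{T}, JP:{A,T} ∩→ {T}; cost 0
[col 5] BD: children B:{T}, D:{C} ∪→ {C,T}; cost 1
[col 5] BDI: children BD:{C,T}, I:{A} ∪→ {A,C,T}; cost 1
[col 5] JP: children J:{T}, P:{G} ∪→ {G,T}; cost 1
[col 5] BDIJP: children BDI:{A,C,T}, JP:{G,T} ∩→ {T}; cost 0
[col 6] BD: children B:{C}, D:{A} ∪→ {A,C}; cost 1
[col 6] BDI: children BD:{A,C}, I:{C} ∩→ {C}; cost 0
[col 6] JP: children J:{G}, P:{G} ∩→ {G}; cost 0
[col 6] BDIJP: children BDI:{C}, JP:{G} ∪→ {C,G}; cost 1
[col 7] BD: children B:{T}, D:{G} ∪→ {G,T}; cost 1
[col 7] BDI: children BD:{G,T}, I:{T} ∩→ {T}; cost 0
[col 7] JP: children J:{A}, P:{T} ∪→ {A,T}; cost 1
[col 7] BDIJP: children BDI:{T}, JP:{A,T} ∩→ {T}; cost 0
per-site changes: [2, 2, 2, 3, 2, 3, 2, 2]; total = 18

C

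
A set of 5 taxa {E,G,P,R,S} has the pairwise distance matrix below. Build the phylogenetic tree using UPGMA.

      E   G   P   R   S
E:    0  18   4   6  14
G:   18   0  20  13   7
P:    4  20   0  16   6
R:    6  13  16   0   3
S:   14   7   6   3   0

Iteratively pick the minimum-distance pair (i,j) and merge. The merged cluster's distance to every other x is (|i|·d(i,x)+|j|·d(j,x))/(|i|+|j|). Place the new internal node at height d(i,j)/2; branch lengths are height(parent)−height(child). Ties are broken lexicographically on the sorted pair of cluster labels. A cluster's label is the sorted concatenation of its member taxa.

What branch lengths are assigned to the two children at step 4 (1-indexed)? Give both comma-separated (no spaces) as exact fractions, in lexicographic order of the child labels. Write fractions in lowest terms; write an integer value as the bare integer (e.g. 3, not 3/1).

14/3,5/3

1. join R+S (d=3) ⇒ RS; edges |R|=3/2, |S|=3/2
  updated: d(E,RS)=10, d(G,RS)=10, d(P,RS)=11
2. join E+P (d=4) ⇒ EP; edges |E|=2, |P|=2
  updated: d(EP,G)=19, d(EP,RS)=21/2
3. join G+RS (d=10) ⇒ GRS; edges |G|=5, |RS|=7/2
  updated: d(EP,GRS)=40/3
4. join EP+GRS (d=40/3) ⇒ EGPRS; edges |EP|=14/3, |GRS|=5/3
final tree: ((E:2,P:2):14/3,(G:5,(R:3/2,S:3/2):7/2):5/3)
total length: 131/6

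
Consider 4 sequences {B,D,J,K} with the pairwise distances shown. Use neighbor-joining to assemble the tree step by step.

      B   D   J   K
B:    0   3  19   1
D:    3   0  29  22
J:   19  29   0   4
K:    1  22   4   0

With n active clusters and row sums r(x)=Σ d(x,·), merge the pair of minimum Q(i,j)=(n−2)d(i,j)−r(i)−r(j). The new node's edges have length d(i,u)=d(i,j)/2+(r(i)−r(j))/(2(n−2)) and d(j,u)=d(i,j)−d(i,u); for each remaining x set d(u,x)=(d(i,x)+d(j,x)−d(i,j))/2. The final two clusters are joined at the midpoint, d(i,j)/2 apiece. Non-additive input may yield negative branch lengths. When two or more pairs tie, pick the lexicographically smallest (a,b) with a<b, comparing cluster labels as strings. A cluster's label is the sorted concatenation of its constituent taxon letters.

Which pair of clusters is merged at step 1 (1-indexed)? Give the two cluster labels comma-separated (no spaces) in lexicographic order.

step 1: merge (B,D) at d=3, Q=-71; branch lengths B→-25/4, D→37/4; new cluster BD
  updated: d(BD,J)=45/2, d(BD,K)=10
step 2: merge (BD,J) at d=45/2, Q=-73/2; branch lengths BD→57/4, J→33/4; new cluster BDJ
  updated: d(BDJ,K)=-17/4
step 3: merge (BDJ,K) at d=-17/4; branch lengths BDJ→-17/8, K→-17/8; new cluster BDJK
final tree: (((B:-25/4,D:37/4):57/4,J:33/4):-17/8,K:-17/8)
total length: 85/4

B,D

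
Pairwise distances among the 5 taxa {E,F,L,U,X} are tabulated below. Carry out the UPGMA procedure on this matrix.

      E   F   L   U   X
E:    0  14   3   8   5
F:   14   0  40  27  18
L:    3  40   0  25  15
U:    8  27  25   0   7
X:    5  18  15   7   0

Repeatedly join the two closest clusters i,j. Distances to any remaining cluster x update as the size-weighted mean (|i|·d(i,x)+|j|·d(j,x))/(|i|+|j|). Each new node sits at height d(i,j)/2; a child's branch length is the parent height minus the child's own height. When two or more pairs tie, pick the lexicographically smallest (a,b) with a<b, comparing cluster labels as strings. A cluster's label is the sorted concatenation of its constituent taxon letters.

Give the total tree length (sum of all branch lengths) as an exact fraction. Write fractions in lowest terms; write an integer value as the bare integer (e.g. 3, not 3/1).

291/8

1. join E+L (d=3) ⇒ EL; edges |E|=3/2, |L|=3/2
  updated: d(EL,F)=27, d(EL,U)=33/2, d(EL,X)=10
2. join U+X (d=7) ⇒ UX; edges |U|=7/2, |X|=7/2
  updated: d(EL,UX)=53/4, d(F,UX)=45/2
3. join EL+UX (d=53/4) ⇒ ELUX; edges |EL|=41/8, |UX|=25/8
  updated: d(ELUX,F)=99/4
4. join ELUX+F (d=99/4) ⇒ EFLUX; edges |ELUX|=23/4, |F|=99/8
final tree: (((E:3/2,L:3/2):41/8,(U:7/2,X:7/2):25/8):23/4,F:99/8)
total length: 291/8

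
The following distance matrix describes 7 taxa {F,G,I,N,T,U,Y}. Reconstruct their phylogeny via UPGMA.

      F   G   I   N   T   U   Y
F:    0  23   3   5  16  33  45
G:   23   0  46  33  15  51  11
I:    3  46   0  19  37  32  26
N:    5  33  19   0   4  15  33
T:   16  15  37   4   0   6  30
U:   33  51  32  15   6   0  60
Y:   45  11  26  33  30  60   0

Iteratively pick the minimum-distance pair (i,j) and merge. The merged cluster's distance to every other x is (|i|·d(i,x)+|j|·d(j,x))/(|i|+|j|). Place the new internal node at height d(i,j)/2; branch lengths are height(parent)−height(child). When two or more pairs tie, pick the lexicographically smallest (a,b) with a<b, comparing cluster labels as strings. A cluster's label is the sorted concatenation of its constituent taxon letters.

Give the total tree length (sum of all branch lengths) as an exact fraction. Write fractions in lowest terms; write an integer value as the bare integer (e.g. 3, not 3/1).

3737/60

step 1: merge (F,I) at d=3; branch lengths F→3/2, I→3/2; new cluster FI
  updated: d(FI,G)=69/2, d(FI,N)=12, d(FI,T)=53/2, d(FI,U)=65/2, d(FI,Y)=71/2
step 2: merge (N,T) at d=4; branch lengths N→2, T→2; new cluster NT
  updated: d(FI,NT)=77/4, d(G,NT)=24, d(NT,U)=21/2, d(NT,Y)=63/2
step 3: merge (NT,U) at d=21/2; branch lengths NT→13/4, U→21/4; new cluster NTU
  updated: d(FI,NTU)=71/3, d(G,NTU)=33, d(NTU,Y)=41
step 4: merge (G,Y) at d=11; branch lengths G→11/2, Y→11/2; new cluster GY
  updated: d(FI,GY)=35, d(GY,NTU)=37
step 5: merge (FI,NTU) at d=71/3; branch lengths FI→31/3, NTU→79/12; new cluster FINTU
  updated: d(FINTU,GY)=181/5
step 6: merge (FINTU,GY) at d=181/5; branch lengths FINTU→94/15, GY→63/5; new cluster FGINTUY
final tree: (((F:3/2,I:3/2):31/3,((N:2,T:2):13/4,U:21/4):79/12):94/15,(G:11/2,Y:11/2):63/5)
total length: 3737/60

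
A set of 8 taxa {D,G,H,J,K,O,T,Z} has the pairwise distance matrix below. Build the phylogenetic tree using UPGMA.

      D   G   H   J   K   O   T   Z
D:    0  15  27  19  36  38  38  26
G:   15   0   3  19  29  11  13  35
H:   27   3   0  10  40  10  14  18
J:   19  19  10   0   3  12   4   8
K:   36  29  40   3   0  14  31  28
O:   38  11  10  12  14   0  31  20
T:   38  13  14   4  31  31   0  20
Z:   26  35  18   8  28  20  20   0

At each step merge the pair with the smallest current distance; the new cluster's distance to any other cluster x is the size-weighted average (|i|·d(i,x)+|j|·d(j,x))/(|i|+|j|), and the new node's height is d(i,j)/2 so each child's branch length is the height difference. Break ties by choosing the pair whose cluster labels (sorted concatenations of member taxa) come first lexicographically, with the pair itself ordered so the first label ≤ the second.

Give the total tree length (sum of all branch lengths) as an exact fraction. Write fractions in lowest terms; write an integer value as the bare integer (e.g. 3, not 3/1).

10985/168

1. join G+H (d=3) ⇒ GH; edges |G|=3/2, |H|=3/2
  updated: d(D,GH)=21, d(GH,J)=29/2, d(GH,K)=69/2, d(GH,O)=21/2, d(GH,T)=27/2, d(GH,Z)=53/2
2. join J+K (d=3) ⇒ JK; edges |J|=3/2, |K|=3/2
  updated: d(D,JK)=55/2, d(GH,JK)=49/2, d(JK,O)=13, d(JK,T)=35/2, d(JK,Z)=18
3. join GH+O (d=21/2) ⇒ GHO; edges |GH|=15/4, |O|=21/4
  updated: d(D,GHO)=80/3, d(GHO,JK)=62/3, d(GHO,T)=58/3, d(GHO,Z)=73/3
4. join JK+T (d=35/2) ⇒ JKT; edges |JK|=29/4, |T|=35/4
  updated: d(D,JKT)=31, d(GHO,JKT)=182/9, d(JKT,Z)=56/3
5. join JKT+Z (d=56/3) ⇒ JKTZ; edges |JKT|=7/12, |Z|=28/3
  updated: d(D,JKTZ)=119/4, d(GHO,JKTZ)=85/4
6. join GHO+JKTZ (d=85/4) ⇒ GHJKOTZ; edges |GHO|=43/8, |JKTZ|=31/24
  updated: d(D,GHJKOTZ)=199/7
7. join D+GHJKOTZ (d=199/7) ⇒ DGHJKOTZ; edges |D|=199/14, |GHJKOTZ|=201/56
final tree: (D:199/14,(((G:3/2,H:3/2):15/4,O:21/4):43/8,(((J:3/2,K:3/2):29/4,T:35/4):7/12,Z:28/3):31/24):201/56)
total length: 10985/168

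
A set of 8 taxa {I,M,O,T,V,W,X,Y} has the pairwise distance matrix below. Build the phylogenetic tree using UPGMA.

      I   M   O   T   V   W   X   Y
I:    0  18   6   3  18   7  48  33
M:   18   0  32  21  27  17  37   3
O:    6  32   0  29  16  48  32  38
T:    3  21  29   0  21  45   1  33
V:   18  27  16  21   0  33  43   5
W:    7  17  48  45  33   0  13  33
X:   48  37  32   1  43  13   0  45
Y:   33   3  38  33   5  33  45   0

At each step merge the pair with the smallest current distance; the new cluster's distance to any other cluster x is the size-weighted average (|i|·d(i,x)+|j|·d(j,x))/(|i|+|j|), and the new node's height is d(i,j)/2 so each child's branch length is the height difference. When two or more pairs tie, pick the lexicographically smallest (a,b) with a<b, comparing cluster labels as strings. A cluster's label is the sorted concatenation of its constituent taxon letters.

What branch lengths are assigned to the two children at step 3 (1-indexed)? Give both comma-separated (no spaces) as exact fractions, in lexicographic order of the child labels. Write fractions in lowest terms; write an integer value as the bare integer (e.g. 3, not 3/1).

3,3

1. join T+X (d=1) ⇒ TX; edges |T|=1/2, |X|=1/2
  updated: d(I,TX)=51/2, d(M,TX)=29, d(O,TX)=61/2, d(TX,V)=32, d(TX,W)=29, d(TX,Y)=39
2. join M+Y (d=3) ⇒ MY; edges |M|=3/2, |Y|=3/2
  updated: d(I,MY)=51/2, d(MY,O)=35, d(MY,TX)=34, d(MY,V)=16, d(MY,W)=25
3. join I+O (d=6) ⇒ IO; edges |I|=3, |O|=3
  updated: d(IO,MY)=121/4, d(IO,TX)=28, d(IO,V)=17, d(IO,W)=55/2
4. join MY+V (d=16) ⇒ MVY; edges |MY|=13/2, |V|=8
  updated: d(IO,MVY)=155/6, d(MVY,TX)=100/3, d(MVY,W)=83/3
5. join IO+MVY (d=155/6) ⇒ IMOVY; edges |IO|=119/12, |MVY|=59/12
  updated: d(IMOVY,TX)=156/5, d(IMOVY,W)=138/5
6. join IMOVY+W (d=138/5) ⇒ IMOVWY; edges |IMOVY|=53/60, |W|=69/5
  updated: d(IMOVWY,TX)=185/6
7. join IMOVWY+TX (d=185/6) ⇒ IMOTVWXY; edges |IMOVWY|=97/60, |TX|=179/12
final tree: ((((I:3,O:3):119/12,((M:3/2,Y:3/2):13/2,V:8):59/12):53/60,W:69/5):97/60,(T:1/2,X:1/2):179/12)
total length: 1411/20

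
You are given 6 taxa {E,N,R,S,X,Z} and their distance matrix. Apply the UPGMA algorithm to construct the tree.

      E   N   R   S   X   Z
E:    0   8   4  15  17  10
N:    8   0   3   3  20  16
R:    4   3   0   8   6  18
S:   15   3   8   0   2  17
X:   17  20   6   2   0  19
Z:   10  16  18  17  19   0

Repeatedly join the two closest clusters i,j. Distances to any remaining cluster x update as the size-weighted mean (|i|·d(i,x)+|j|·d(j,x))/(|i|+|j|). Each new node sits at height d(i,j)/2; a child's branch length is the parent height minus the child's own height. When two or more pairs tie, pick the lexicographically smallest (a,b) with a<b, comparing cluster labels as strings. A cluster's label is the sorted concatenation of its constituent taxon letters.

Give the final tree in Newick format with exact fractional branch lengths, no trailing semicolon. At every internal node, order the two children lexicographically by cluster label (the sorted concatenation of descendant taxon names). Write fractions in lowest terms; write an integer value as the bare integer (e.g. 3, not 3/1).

(((E:3,(N:3/2,R:3/2):3/2):11/4,(S:1,X:1):19/4):9/4,Z:8)

iteration 1: select S,X (d=2); attach at lengths (1, 1); label the merged cluster SX
  updated: d(E,SX)=16, d(N,SX)=23/2, d(R,SX)=7, d(SX,Z)=18
iteration 2: select N,R (d=3); attach at lengths (3/2, 3/2); label the merged cluster NR
  updated: d(E,NR)=6, d(NR,SX)=37/4, d(NR,Z)=17
iteration 3: select E,NR (d=6); attach at lengths (3, 3/2); label the merged cluster ENR
  updated: d(ENR,SX)=23/2, d(ENR,Z)=44/3
iteration 4: select ENR,SX (d=23/2); attach at lengths (11/4, 19/4); label the merged cluster ENRSX
  updated: d(ENRSX,Z)=16
iteration 5: select ENRSX,Z (d=16); attach at lengths (9/4, 8); label the merged cluster ENRSXZ
final tree: (((E:3,(N:3/2,R:3/2):3/2):11/4,(S:1,X:1):19/4):9/4,Z:8)
total length: 109/4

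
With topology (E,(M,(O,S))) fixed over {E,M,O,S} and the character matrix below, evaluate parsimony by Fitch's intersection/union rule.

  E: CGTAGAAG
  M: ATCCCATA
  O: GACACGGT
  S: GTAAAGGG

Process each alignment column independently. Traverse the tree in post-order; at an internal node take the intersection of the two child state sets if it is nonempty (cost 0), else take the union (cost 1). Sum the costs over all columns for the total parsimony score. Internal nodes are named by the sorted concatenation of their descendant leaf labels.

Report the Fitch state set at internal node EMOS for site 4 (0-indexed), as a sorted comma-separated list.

C,G

site 0, node OS: O={G} ∩ S={G} → {G} (+0)
site 0, node MOS: M={A} ∪ OS={G} → {A,G} (+1)
site 0, node EMOS: E={C} ∪ MOS={A,G} → {A,C,G} (+1)
site 1, node OS: O={A} ∪ S={T} → {A,T} (+1)
site 1, node MOS: M={T} ∩ OS={A,T} → {T} (+0)
site 1, node EMOS: E={G} ∪ MOS={T} → {G,T} (+1)
site 2, node OS: O={C} ∪ S={A} → {A,C} (+1)
site 2, node MOS: M={C} ∩ OS={A,C} → {C} (+0)
site 2, node EMOS: E={T} ∪ MOS={C} → {C,T} (+1)
site 3, node OS: O={A} ∩ S={A} → {A} (+0)
site 3, node MOS: M={C} ∪ OS={A} → {A,C} (+1)
site 3, node EMOS: E={A} ∩ MOS={A,C} → {A} (+0)
site 4, node OS: O={C} ∪ S={A} → {A,C} (+1)
site 4, node MOS: M={C} ∩ OS={A,C} → {C} (+0)
site 4, node EMOS: E={G} ∪ MOS={C} → {C,G} (+1)
site 5, node OS: O={G} ∩ S={G} → {G} (+0)
site 5, node MOS: M={A} ∪ OS={G} → {A,G} (+1)
site 5, node EMOS: E={A} ∩ MOS={A,G} → {A} (+0)
site 6, node OS: O={G} ∩ S={G} → {G} (+0)
site 6, node MOS: M={T} ∪ OS={G} → {G,T} (+1)
site 6, node EMOS: E={A} ∪ MOS={G,T} → {A,G,T} (+1)
site 7, node OS: O={T} ∪ S={G} → {G,T} (+1)
site 7, node MOS: M={A} ∪ OS={G,T} → {A,G,T} (+1)
site 7, node EMOS: E={G} ∩ MOS={A,G,T} → {G} (+0)
per-site changes: [2, 2, 2, 1, 2, 1, 2, 2]; total = 14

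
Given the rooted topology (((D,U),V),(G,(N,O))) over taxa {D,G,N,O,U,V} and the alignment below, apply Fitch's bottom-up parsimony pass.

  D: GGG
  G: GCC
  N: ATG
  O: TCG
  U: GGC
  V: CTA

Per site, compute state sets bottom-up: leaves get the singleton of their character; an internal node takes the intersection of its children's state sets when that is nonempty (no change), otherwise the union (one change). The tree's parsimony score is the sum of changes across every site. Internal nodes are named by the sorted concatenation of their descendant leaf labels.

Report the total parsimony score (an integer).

DU@0: {G} ∩ {G} = {G} (intersection, +0)
DUV@0: {G} ∪ {C} = {C,G} (union, +1)
NO@0: {A} ∪ {T} = {A,T} (union, +1)
GNO@0: {G} ∪ {A,T} = {A,G,T} (union, +1)
DGNOUV@0: {C,G} ∩ {A,G,T} = {G} (intersection, +0)
DU@1: {G} ∩ {G} = {G} (intersection, +0)
DUV@1: {G} ∪ {T} = {G,T} (union, +1)
NO@1: {T} ∪ {C} = {C,T} (union, +1)
GNO@1: {C} ∩ {C,T} = {C} (intersection, +0)
DGNOUV@1: {G,T} ∪ {C} = {C,G,T} (union, +1)
DU@2: {G} ∪ {C} = {C,G} (union, +1)
DUV@2: {C,G} ∪ {A} = {A,C,G} (union, +1)
NO@2: {G} ∩ {G} = {G} (intersection, +0)
GNO@2: {C} ∪ {G} = {C,G} (union, +1)
DGNOUV@2: {A,C,G} ∩ {C,G} = {C,G} (intersection, +0)
per-site changes: [3, 3, 3]; total = 9

9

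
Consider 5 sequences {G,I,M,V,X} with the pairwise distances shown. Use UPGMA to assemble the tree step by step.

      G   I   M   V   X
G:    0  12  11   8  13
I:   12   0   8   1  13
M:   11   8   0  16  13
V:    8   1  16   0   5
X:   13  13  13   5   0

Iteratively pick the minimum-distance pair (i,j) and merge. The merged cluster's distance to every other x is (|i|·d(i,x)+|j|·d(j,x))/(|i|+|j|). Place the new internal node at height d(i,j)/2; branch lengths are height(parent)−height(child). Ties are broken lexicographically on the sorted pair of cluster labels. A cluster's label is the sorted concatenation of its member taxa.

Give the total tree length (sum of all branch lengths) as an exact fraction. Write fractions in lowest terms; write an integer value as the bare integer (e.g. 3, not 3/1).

1. join I+V (d=1) ⇒ IV; edges |I|=1/2, |V|=1/2
  updated: d(G,IV)=10, d(IV,M)=12, d(IV,X)=9
2. join IV+X (d=9) ⇒ IVX; edges |IV|=4, |X|=9/2
  updated: d(G,IVX)=11, d(IVX,M)=37/3
3. join G+IVX (d=11) ⇒ GIVX; edges |G|=11/2, |IVX|=1
  updated: d(GIVX,M)=12
4. join GIVX+M (d=12) ⇒ GIMVX; edges |GIVX|=1/2, |M|=6
final tree: ((G:11/2,((I:1/2,V:1/2):4,X:9/2):1):1/2,M:6)
total length: 45/2

45/2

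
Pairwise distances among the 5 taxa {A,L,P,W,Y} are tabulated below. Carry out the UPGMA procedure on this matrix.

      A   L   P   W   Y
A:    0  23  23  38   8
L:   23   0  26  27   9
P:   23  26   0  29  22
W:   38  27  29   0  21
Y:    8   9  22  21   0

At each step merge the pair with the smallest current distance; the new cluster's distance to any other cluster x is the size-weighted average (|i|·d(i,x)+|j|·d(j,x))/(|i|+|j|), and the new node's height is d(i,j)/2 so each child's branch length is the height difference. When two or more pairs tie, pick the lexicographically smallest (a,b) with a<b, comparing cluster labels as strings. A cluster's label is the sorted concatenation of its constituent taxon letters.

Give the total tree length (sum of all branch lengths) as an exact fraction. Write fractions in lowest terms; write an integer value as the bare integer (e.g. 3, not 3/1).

631/12

1. join A+Y (d=8) ⇒ AY; edges |A|=4, |Y|=4
  updated: d(AY,L)=16, d(AY,P)=45/2, d(AY,W)=59/2
2. join AY+L (d=16) ⇒ ALY; edges |AY|=4, |L|=8
  updated: d(ALY,P)=71/3, d(ALY,W)=86/3
3. join ALY+P (d=71/3) ⇒ ALPY; edges |ALY|=23/6, |P|=71/6
  updated: d(ALPY,W)=115/4
4. join ALPY+W (d=115/4) ⇒ ALPWY; edges |ALPY|=61/24, |W|=115/8
final tree: ((((A:4,Y:4):4,L:8):23/6,P:71/6):61/24,W:115/8)
total length: 631/12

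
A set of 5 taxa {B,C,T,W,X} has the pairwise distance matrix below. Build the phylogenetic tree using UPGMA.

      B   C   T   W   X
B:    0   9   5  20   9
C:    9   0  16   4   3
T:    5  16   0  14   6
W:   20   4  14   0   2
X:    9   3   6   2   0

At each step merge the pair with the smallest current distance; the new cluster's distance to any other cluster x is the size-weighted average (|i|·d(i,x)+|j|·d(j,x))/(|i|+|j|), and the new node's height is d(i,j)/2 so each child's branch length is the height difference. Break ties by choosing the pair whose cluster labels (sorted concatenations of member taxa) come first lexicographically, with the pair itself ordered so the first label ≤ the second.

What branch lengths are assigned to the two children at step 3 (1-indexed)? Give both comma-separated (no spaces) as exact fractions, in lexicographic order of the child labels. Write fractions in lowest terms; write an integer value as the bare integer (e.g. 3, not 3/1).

5/2,5/2

iteration 1: select W,X (d=2); attach at lengths (1, 1); label the merged cluster WX
  updated: d(B,WX)=29/2, d(C,WX)=7/2, d(T,WX)=10
iteration 2: select C,WX (d=7/2); attach at lengths (7/4, 3/4); label the merged cluster CWX
  updated: d(B,CWX)=38/3, d(CWX,T)=12
iteration 3: select B,T (d=5); attach at lengths (5/2, 5/2); label the merged cluster BT
  updated: d(BT,CWX)=37/3
iteration 4: select BT,CWX (d=37/3); attach at lengths (11/3, 53/12); label the merged cluster BCTWX
final tree: ((B:5/2,T:5/2):11/3,(C:7/4,(W:1,X:1):3/4):53/12)
total length: 211/12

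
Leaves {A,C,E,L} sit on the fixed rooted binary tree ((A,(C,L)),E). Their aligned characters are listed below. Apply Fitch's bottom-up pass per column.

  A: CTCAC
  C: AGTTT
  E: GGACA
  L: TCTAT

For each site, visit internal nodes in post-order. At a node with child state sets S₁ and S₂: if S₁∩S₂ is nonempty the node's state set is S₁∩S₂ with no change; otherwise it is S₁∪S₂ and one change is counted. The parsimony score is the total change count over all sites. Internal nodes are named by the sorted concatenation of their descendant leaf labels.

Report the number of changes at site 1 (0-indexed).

2

site 0, node CL: C={A} ∪ L={T} → {A,T} (+1)
site 0, node ACL: A={C} ∪ CL={A,T} → {A,C,T} (+1)
site 0, node ACEL: ACL={A,C,T} ∪ E={G} → {A,C,G,T} (+1)
site 1, node CL: C={G} ∪ L={C} → {C,G} (+1)
site 1, node ACL: A={T} ∪ CL={C,G} → {C,G,T} (+1)
site 1, node ACEL: ACL={C,G,T} ∩ E={G} → {G} (+0)
site 2, node CL: C={T} ∩ L={T} → {T} (+0)
site 2, node ACL: A={C} ∪ CL={T} → {C,T} (+1)
site 2, node ACEL: ACL={C,T} ∪ E={A} → {A,C,T} (+1)
site 3, node CL: C={T} ∪ L={A} → {A,T} (+1)
site 3, node ACL: A={A} ∩ CL={A,T} → {A} (+0)
site 3, node ACEL: ACL={A} ∪ E={C} → {A,C} (+1)
site 4, node CL: C={T} ∩ L={T} → {T} (+0)
site 4, node ACL: A={C} ∪ CL={T} → {C,T} (+1)
site 4, node ACEL: ACL={C,T} ∪ E={A} → {A,C,T} (+1)
per-site changes: [3, 2, 2, 2, 2]; total = 11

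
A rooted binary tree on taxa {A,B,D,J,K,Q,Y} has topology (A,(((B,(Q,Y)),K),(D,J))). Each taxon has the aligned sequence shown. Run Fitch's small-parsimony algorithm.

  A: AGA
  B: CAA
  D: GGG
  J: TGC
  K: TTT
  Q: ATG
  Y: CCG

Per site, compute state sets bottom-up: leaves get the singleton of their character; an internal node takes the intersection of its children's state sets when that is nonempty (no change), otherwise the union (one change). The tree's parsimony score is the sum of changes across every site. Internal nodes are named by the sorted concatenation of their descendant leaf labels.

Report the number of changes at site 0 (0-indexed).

4

site 0, node QY: Q={A} ∪ Y={C} → {A,C} (+1)
site 0, node BQY: B={C} ∩ QY={A,C} → {C} (+0)
site 0, node BKQY: BQY={C} ∪ K={T} → {C,T} (+1)
site 0, node DJ: D={G} ∪ J={T} → {G,T} (+1)
site 0, node BDJKQY: BKQY={C,T} ∩ DJ={G,T} → {T} (+0)
site 0, node ABDJKQY: A={A} ∪ BDJKQY={T} → {A,T} (+1)
site 1, node QY: Q={T} ∪ Y={C} → {C,T} (+1)
site 1, node BQY: B={A} ∪ QY={C,T} → {A,C,T} (+1)
site 1, node BKQY: BQY={A,C,T} ∩ K={T} → {T} (+0)
site 1, node DJ: D={G} ∩ J={G} → {G} (+0)
site 1, node BDJKQY: BKQY={T} ∪ DJ={G} → {G,T} (+1)
site 1, node ABDJKQY: A={G} ∩ BDJKQY={G,T} → {G} (+0)
site 2, node QY: Q={G} ∩ Y={G} → {G} (+0)
site 2, node BQY: B={A} ∪ QY={G} → {A,G} (+1)
site 2, node BKQY: BQY={A,G} ∪ K={T} → {A,G,T} (+1)
site 2, node DJ: D={G} ∪ J={C} → {C,G} (+1)
site 2, node BDJKQY: BKQY={A,G,T} ∩ DJ={C,G} → {G} (+0)
site 2, node ABDJKQY: A={A} ∪ BDJKQY={G} → {A,G} (+1)
per-site changes: [4, 3, 4]; total = 11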